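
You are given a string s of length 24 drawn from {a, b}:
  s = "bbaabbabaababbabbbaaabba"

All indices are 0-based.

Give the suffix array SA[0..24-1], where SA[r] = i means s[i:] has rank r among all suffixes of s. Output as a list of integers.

rank | idx | suffix
   0 |  23 | a
   1 |  18 | aaabba
   2 |   8 | aababbabbbaaabba
   3 |  19 | aabba
   4 |   2 | aabbabaababbabbbaaabba
   5 |   6 | abaababbabbbaaabba
   6 |   9 | ababbabbbaaabba
   7 |  20 | abba
   8 |   3 | abbabaababbabbbaaabba
   9 |  11 | abbabbbaaabba
  10 |  14 | abbbaaabba
  11 |  22 | ba
  12 |  17 | baaabba
  13 |   7 | baababbabbbaaabba
  14 |   1 | baabbabaababbabbbaaabba
  15 |   5 | babaababbabbbaaabba
  16 |  10 | babbabbbaaabba
  17 |  13 | babbbaaabba
  18 |  21 | bba
  19 |  16 | bbaaabba
  20 |   0 | bbaabbabaababbabbbaaabba
  21 |   4 | bbabaababbabbbaaabba
  22 |  12 | bbabbbaaabba
  23 |  15 | bbbaaabba

[23, 18, 8, 19, 2, 6, 9, 20, 3, 11, 14, 22, 17, 7, 1, 5, 10, 13, 21, 16, 0, 4, 12, 15]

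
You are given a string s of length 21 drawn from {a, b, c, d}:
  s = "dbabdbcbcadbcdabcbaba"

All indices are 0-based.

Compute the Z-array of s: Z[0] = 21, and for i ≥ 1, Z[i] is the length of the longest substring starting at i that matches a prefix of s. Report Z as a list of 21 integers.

Z[0]=21
i=1: fresh scan; Z[1]=0
i=2: fresh scan; Z[2]=0
i=3: fresh scan; Z[3]=0
i=4: fresh scan; Z[4]=2 extend→box=[4,6)
i=5: min(r-i=1, Z[1]=0)=0; Z[5]=0
i=6: fresh scan; Z[6]=0
i=7: fresh scan; Z[7]=0
i=8: fresh scan; Z[8]=0
i=9: fresh scan; Z[9]=0
i=10: fresh scan; Z[10]=2 extend→box=[10,12)
i=11: min(r-i=1, Z[1]=0)=0; Z[11]=0
i=12: fresh scan; Z[12]=0
i=13: fresh scan; Z[13]=1 extend→box=[13,14)
i=14: fresh scan; Z[14]=0
i=15: fresh scan; Z[15]=0
i=16: fresh scan; Z[16]=0
i=17: fresh scan; Z[17]=0
i=18: fresh scan; Z[18]=0
i=19: fresh scan; Z[19]=0
i=20: fresh scan; Z[20]=0

[21, 0, 0, 0, 2, 0, 0, 0, 0, 0, 2, 0, 0, 1, 0, 0, 0, 0, 0, 0, 0]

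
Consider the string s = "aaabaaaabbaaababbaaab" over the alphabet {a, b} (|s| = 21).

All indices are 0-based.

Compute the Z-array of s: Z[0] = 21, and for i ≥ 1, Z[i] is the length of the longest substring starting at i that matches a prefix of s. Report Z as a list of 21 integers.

[21, 2, 1, 0, 3, 4, 2, 1, 0, 0, 5, 2, 1, 0, 1, 0, 0, 4, 2, 1, 0]

Z[0]=21
i=1: outside box; Z[1]=2 extend→box=[1,3)
i=2: min(r-i=1, Z[1]=2)=1; Z[2]=1
i=3: outside box; Z[3]=0
i=4: outside box; Z[4]=3 extend→box=[4,7)
i=5: min(r-i=2, Z[1]=2)=2; Z[5]=4 extend→box=[5,9)
i=6: min(r-i=3, Z[1]=2)=2; Z[6]=2
i=7: min(r-i=2, Z[2]=1)=1; Z[7]=1
i=8: min(r-i=1, Z[3]=0)=0; Z[8]=0
i=9: outside box; Z[9]=0
i=10: outside box; Z[10]=5 extend→box=[10,15)
i=11: min(r-i=4, Z[1]=2)=2; Z[11]=2
i=12: min(r-i=3, Z[2]=1)=1; Z[12]=1
i=13: min(r-i=2, Z[3]=0)=0; Z[13]=0
i=14: min(r-i=1, Z[4]=3)=1; Z[14]=1
i=15: outside box; Z[15]=0
i=16: outside box; Z[16]=0
i=17: outside box; Z[17]=4 extend→box=[17,21)
i=18: min(r-i=3, Z[1]=2)=2; Z[18]=2
i=19: min(r-i=2, Z[2]=1)=1; Z[19]=1
i=20: min(r-i=1, Z[3]=0)=0; Z[20]=0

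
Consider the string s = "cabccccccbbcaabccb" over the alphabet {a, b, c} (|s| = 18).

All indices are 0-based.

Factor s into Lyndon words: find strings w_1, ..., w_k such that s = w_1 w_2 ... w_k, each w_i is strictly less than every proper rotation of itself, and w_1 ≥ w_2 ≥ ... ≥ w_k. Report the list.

["c", "abccccccbbc", "aabccb"]

emit factor 1: 'c' (i=0, period=1)
emit factor 2: 'abccccccbbc' (i=1, period=11)
emit factor 3: 'aabccb' (i=12, period=6)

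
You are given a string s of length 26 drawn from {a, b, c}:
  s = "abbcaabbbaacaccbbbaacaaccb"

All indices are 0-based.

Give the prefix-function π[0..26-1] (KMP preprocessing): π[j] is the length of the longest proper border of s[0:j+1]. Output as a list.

[0, 0, 0, 0, 1, 1, 2, 3, 0, 1, 1, 0, 1, 0, 0, 0, 0, 0, 1, 1, 0, 1, 1, 0, 0, 0]

π[0] = 0
j=1 s[j]='b': π[1]=0 (border '')
j=2 s[j]='b': π[2]=0 (border '')
j=3 s[j]='c': π[3]=0 (border '')
j=4 s[j]='a': π[4]=1 (border 'a')
j=5 s[j]='a': k: 1→0; π[5]=1 (border 'a')
j=6 s[j]='b': π[6]=2 (border 'ab')
j=7 s[j]='b': π[7]=3 (border 'abb')
j=8 s[j]='b': k: 3→0; π[8]=0 (border '')
j=9 s[j]='a': π[9]=1 (border 'a')
j=10 s[j]='a': k: 1→0; π[10]=1 (border 'a')
j=11 s[j]='c': k: 1→0; π[11]=0 (border '')
j=12 s[j]='a': π[12]=1 (border 'a')
j=13 s[j]='c': k: 1→0; π[13]=0 (border '')
j=14 s[j]='c': π[14]=0 (border '')
j=15 s[j]='b': π[15]=0 (border '')
j=16 s[j]='b': π[16]=0 (border '')
j=17 s[j]='b': π[17]=0 (border '')
j=18 s[j]='a': π[18]=1 (border 'a')
j=19 s[j]='a': k: 1→0; π[19]=1 (border 'a')
j=20 s[j]='c': k: 1→0; π[20]=0 (border '')
j=21 s[j]='a': π[21]=1 (border 'a')
j=22 s[j]='a': k: 1→0; π[22]=1 (border 'a')
j=23 s[j]='c': k: 1→0; π[23]=0 (border '')
j=24 s[j]='c': π[24]=0 (border '')
j=25 s[j]='b': π[25]=0 (border '')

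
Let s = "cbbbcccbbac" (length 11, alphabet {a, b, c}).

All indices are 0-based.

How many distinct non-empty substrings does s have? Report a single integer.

rank→(start, suffix):
  0 → (9, 'ac')
  1 → (8, 'bac')
  2 → (7, 'bbac')
  3 → (1, 'bbbcccbbac')
  4 → (2, 'bbcccbbac')
  5 → (3, 'bcccbbac')
  6 → (10, 'c')
  7 → (6, 'cbbac')
  8 → (0, 'cbbbcccbbac')
  9 → (5, 'ccbbac')
  10 → (4, 'cccbbac')

SA = [9, 8, 7, 1, 2, 3, 10, 6, 0, 5, 4]
[i] adj suffixes → lcp
  [1] 9/8 → 0 ('')
  [2] 8/7 → 1 ('b')
  [3] 7/1 → 2 ('bb')
  [4] 1/2 → 2 ('bb')
  [5] 2/3 → 1 ('b')
  [6] 3/10 → 0 ('')
  [7] 10/6 → 1 ('c')
  [8] 6/0 → 3 ('cbb')
  [9] 0/5 → 1 ('c')
  [10] 5/4 → 2 ('cc')

n(n+1)/2 = 11·12/2 = 66
Σ LCP = 0 + 0 + 1 + 2 + 2 + 1 + 0 + 1 + 3 + 1 + 2 = 13
distinct = 66 − 13 = 53

53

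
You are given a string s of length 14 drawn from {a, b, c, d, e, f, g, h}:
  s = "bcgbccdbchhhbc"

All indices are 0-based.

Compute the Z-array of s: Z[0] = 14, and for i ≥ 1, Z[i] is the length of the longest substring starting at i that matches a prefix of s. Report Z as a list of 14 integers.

[14, 0, 0, 2, 0, 0, 0, 2, 0, 0, 0, 0, 2, 0]

Z[0]=14
i=1: i≥r, start 0; Z[1]=0
i=2: i≥r, start 0; Z[2]=0
i=3: i≥r, start 0; Z[3]=2 scan→box=[3,5)
i=4: min(r-i=1, Z[1]=0)=0; Z[4]=0
i=5: i≥r, start 0; Z[5]=0
i=6: i≥r, start 0; Z[6]=0
i=7: i≥r, start 0; Z[7]=2 scan→box=[7,9)
i=8: min(r-i=1, Z[1]=0)=0; Z[8]=0
i=9: i≥r, start 0; Z[9]=0
i=10: i≥r, start 0; Z[10]=0
i=11: i≥r, start 0; Z[11]=0
i=12: i≥r, start 0; Z[12]=2 scan→box=[12,14)
i=13: min(r-i=1, Z[1]=0)=0; Z[13]=0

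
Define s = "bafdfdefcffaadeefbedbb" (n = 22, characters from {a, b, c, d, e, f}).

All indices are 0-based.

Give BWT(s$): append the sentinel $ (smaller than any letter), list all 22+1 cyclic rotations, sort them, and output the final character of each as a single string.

rank  rotation                 last
    0  $bafdfdefcffaadeefbedbb  b
    1  aadeefbedbb$bafdfdefcff  f
    2  adeefbedbb$bafdfdefcffa  a
    3  afdfdefcffaadeefbedbb$b  b
    4  b$bafdfdefcffaadeefbedb  b
    5  bafdfdefcffaadeefbedbb$  $
    6  bb$bafdfdefcffaadeefbed  d
    7  bedbb$bafdfdefcffaadeef  f
    8  cffaadeefbedbb$bafdfdef  f
    9  dbb$bafdfdefcffaadeefbe  e
   10  deefbedbb$bafdfdefcffaa  a
   11  defcffaadeefbedbb$bafdf  f
   12  dfdefcffaadeefbedbb$baf  f
   13  edbb$bafdfdefcffaadeefb  b
   14  eefbedbb$bafdfdefcffaad  d
   15  efbedbb$bafdfdefcffaade  e
   16  efcffaadeefbedbb$bafdfd  d
   17  faadeefbedbb$bafdfdefcf  f
   18  fbedbb$bafdfdefcffaadee  e
   19  fcffaadeefbedbb$bafdfde  e
   20  fdefcffaadeefbedbb$bafd  d
   21  fdfdefcffaadeefbedbb$ba  a
   22  ffaadeefbedbb$bafdfdefc  c

bfabb$dffeaffbdedfeedac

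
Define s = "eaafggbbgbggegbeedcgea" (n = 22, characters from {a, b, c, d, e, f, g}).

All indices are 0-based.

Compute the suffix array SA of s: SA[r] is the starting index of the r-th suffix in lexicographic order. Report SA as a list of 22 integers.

sorted suffixes:
  #0 SA[0]=21  'a'
  #1 SA[1]=1  'aafggbbgbggegbeedcgea'
  #2 SA[2]=2  'afggbbgbggegbeedcgea'
  #3 SA[3]=6  'bbgbggegbeedcgea'
  #4 SA[4]=14  'beedcgea'
  #5 SA[5]=7  'bgbggegbeedcgea'
  #6 SA[6]=9  'bggegbeedcgea'
  #7 SA[7]=18  'cgea'
  #8 SA[8]=17  'dcgea'
  #9 SA[9]=20  'ea'
  #10 SA[10]=0  'eaafggbbgbggegbeedcgea'
  #11 SA[11]=16  'edcgea'
  #12 SA[12]=15  'eedcgea'
  #13 SA[13]=12  'egbeedcgea'
  #14 SA[14]=3  'fggbbgbggegbeedcgea'
  #15 SA[15]=5  'gbbgbggegbeedcgea'
  #16 SA[16]=13  'gbeedcgea'
  #17 SA[17]=8  'gbggegbeedcgea'
  #18 SA[18]=19  'gea'
  #19 SA[19]=11  'gegbeedcgea'
  #20 SA[20]=4  'ggbbgbggegbeedcgea'
  #21 SA[21]=10  'ggegbeedcgea'

[21, 1, 2, 6, 14, 7, 9, 18, 17, 20, 0, 16, 15, 12, 3, 5, 13, 8, 19, 11, 4, 10]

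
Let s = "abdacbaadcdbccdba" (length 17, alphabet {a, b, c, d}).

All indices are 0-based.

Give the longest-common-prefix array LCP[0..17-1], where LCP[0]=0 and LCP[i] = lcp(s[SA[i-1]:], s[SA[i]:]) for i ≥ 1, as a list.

sorted suffixes:
  #0 SA[0]=16  'a'
  #1 SA[1]=6  'aadcdbccdba'
  #2 SA[2]=0  'abdacbaadcdbccdba'
  #3 SA[3]=3  'acbaadcdbccdba'
  #4 SA[4]=7  'adcdbccdba'
  #5 SA[5]=15  'ba'
  #6 SA[6]=5  'baadcdbccdba'
  #7 SA[7]=11  'bccdba'
  #8 SA[8]=1  'bdacbaadcdbccdba'
  #9 SA[9]=4  'cbaadcdbccdba'
  #10 SA[10]=12  'ccdba'
  #11 SA[11]=13  'cdba'
  #12 SA[12]=9  'cdbccdba'
  #13 SA[13]=2  'dacbaadcdbccdba'
  #14 SA[14]=14  'dba'
  #15 SA[15]=10  'dbccdba'
  #16 SA[16]=8  'dcdbccdba'

SA = [16, 6, 0, 3, 7, 15, 5, 11, 1, 4, 12, 13, 9, 2, 14, 10, 8]
[i] adj suffixes → lcp
  [1] 16/6 → 1 ('a')
  [2] 6/0 → 1 ('a')
  [3] 0/3 → 1 ('a')
  [4] 3/7 → 1 ('a')
  [5] 7/15 → 0 ('')
  [6] 15/5 → 2 ('ba')
  [7] 5/11 → 1 ('b')
  [8] 11/1 → 1 ('b')
  [9] 1/4 → 0 ('')
  [10] 4/12 → 1 ('c')
  [11] 12/13 → 1 ('c')
  [12] 13/9 → 3 ('cdb')
  [13] 9/2 → 0 ('')
  [14] 2/14 → 1 ('d')
  [15] 14/10 → 2 ('db')
  [16] 10/8 → 1 ('d')

[0, 1, 1, 1, 1, 0, 2, 1, 1, 0, 1, 1, 3, 0, 1, 2, 1]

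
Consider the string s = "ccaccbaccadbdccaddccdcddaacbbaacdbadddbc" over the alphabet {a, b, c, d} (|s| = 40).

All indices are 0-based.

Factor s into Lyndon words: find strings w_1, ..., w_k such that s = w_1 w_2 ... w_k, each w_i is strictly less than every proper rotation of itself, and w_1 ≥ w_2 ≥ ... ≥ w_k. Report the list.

emit factor 1: 'c' (i=0, period=1)
emit factor 2: 'c' (i=1, period=1)
emit factor 3: 'accb' (i=2, period=4)
emit factor 4: 'accadbdccaddccdcdd' (i=6, period=18)
emit factor 5: 'aacbbaacdbadddbc' (i=24, period=16)

["c", "c", "accb", "accadbdccaddccdcdd", "aacbbaacdbadddbc"]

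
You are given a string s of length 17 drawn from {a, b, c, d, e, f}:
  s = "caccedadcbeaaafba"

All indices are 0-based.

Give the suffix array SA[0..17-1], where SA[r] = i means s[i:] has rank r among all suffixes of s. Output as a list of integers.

sorted suffixes:
  #0 SA[0]=16  'a'
  #1 SA[1]=11  'aaafba'
  #2 SA[2]=12  'aafba'
  #3 SA[3]=1  'accedadcbeaaafba'
  #4 SA[4]=6  'adcbeaaafba'
  #5 SA[5]=13  'afba'
  #6 SA[6]=15  'ba'
  #7 SA[7]=9  'beaaafba'
  #8 SA[8]=0  'caccedadcbeaaafba'
  #9 SA[9]=8  'cbeaaafba'
  #10 SA[10]=2  'ccedadcbeaaafba'
  #11 SA[11]=3  'cedadcbeaaafba'
  #12 SA[12]=5  'dadcbeaaafba'
  #13 SA[13]=7  'dcbeaaafba'
  #14 SA[14]=10  'eaaafba'
  #15 SA[15]=4  'edadcbeaaafba'
  #16 SA[16]=14  'fba'

[16, 11, 12, 1, 6, 13, 15, 9, 0, 8, 2, 3, 5, 7, 10, 4, 14]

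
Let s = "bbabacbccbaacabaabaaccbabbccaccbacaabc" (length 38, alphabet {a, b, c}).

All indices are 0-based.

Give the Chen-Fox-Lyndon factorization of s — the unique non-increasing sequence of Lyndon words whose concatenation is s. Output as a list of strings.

["b", "b", "abacbccb", "aacab", "aabaaccbabbccaccbacaabc"]

emit factor 1: 'b' (i=0, period=1)
emit factor 2: 'b' (i=1, period=1)
emit factor 3: 'abacbccb' (i=2, period=8)
emit factor 4: 'aacab' (i=10, period=5)
emit factor 5: 'aabaaccbabbccaccbacaabc' (i=15, period=23)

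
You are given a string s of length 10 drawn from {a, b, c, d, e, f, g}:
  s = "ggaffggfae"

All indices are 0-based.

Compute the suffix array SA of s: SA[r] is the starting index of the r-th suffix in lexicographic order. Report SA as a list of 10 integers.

[8, 2, 9, 7, 3, 4, 1, 6, 0, 5]

rank→(start, suffix):
  0 → (8, 'ae')
  1 → (2, 'affggfae')
  2 → (9, 'e')
  3 → (7, 'fae')
  4 → (3, 'ffggfae')
  5 → (4, 'fggfae')
  6 → (1, 'gaffggfae')
  7 → (6, 'gfae')
  8 → (0, 'ggaffggfae')
  9 → (5, 'ggfae')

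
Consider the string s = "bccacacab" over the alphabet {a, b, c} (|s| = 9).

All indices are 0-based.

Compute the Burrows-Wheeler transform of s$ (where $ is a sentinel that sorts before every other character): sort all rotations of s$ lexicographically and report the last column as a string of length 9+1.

rank  rotation    last
    0  $bccacacab  b
    1  ab$bccacac  c
    2  acab$bccac  c
    3  acacab$bcc  c
    4  b$bccacaca  a
    5  bccacacab$  $
    6  cab$bccaca  a
    7  cacab$bcca  a
    8  cacacab$bc  c
    9  ccacacab$b  b

bccca$aacb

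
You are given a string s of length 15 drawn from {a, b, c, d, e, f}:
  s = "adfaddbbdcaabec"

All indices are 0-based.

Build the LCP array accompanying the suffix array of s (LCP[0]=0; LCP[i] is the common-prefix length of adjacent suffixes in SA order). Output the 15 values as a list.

[0, 1, 1, 2, 0, 1, 1, 0, 1, 0, 1, 1, 1, 0, 0]

sorted suffixes:
  #0 SA[0]=10  'aabec'
  #1 SA[1]=11  'abec'
  #2 SA[2]=3  'addbbdcaabec'
  #3 SA[3]=0  'adfaddbbdcaabec'
  #4 SA[4]=6  'bbdcaabec'
  #5 SA[5]=7  'bdcaabec'
  #6 SA[6]=12  'bec'
  #7 SA[7]=14  'c'
  #8 SA[8]=9  'caabec'
  #9 SA[9]=5  'dbbdcaabec'
  #10 SA[10]=8  'dcaabec'
  #11 SA[11]=4  'ddbbdcaabec'
  #12 SA[12]=1  'dfaddbbdcaabec'
  #13 SA[13]=13  'ec'
  #14 SA[14]=2  'faddbbdcaabec'

SA = [10, 11, 3, 0, 6, 7, 12, 14, 9, 5, 8, 4, 1, 13, 2]
[i] adj suffixes → lcp
  [1] 10/11 → 1 ('a')
  [2] 11/3 → 1 ('a')
  [3] 3/0 → 2 ('ad')
  [4] 0/6 → 0 ('')
  [5] 6/7 → 1 ('b')
  [6] 7/12 → 1 ('b')
  [7] 12/14 → 0 ('')
  [8] 14/9 → 1 ('c')
  [9] 9/5 → 0 ('')
  [10] 5/8 → 1 ('d')
  [11] 8/4 → 1 ('d')
  [12] 4/1 → 1 ('d')
  [13] 1/13 → 0 ('')
  [14] 13/2 → 0 ('')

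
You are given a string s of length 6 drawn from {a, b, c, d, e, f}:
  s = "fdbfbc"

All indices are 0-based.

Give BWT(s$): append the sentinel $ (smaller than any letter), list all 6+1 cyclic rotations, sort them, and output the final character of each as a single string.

cfdbfb$

rank  rotation last
    0  $fdbfbc  c
    1  bc$fdbf  f
    2  bfbc$fd  d
    3  c$fdbfb  b
    4  dbfbc$f  f
    5  fbc$fdb  b
    6  fdbfbc$  $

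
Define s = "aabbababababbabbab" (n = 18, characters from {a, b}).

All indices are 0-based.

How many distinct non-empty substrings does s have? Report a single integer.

112

rank | idx | suffix
   0 |   0 | aabbababababbabbab
   1 |  16 | ab
   2 |   4 | ababababbabbab
   3 |   6 | abababbabbab
   4 |   8 | ababbabbab
   5 |  13 | abbab
   6 |   1 | abbababababbabbab
   7 |  10 | abbabbab
   8 |  17 | b
   9 |  15 | bab
  10 |   3 | bababababbabbab
  11 |   5 | babababbabbab
  12 |   7 | bababbabbab
  13 |  12 | babbab
  14 |   9 | babbabbab
  15 |  14 | bbab
  16 |   2 | bbababababbabbab
  17 |  11 | bbabbab

SA = [0, 16, 4, 6, 8, 13, 1, 10, 17, 15, 3, 5, 7, 12, 9, 14, 2, 11]
rank  pair      lcp
   1  s[0:],s[16:]  1  'a'
   2  s[16:],s[4:]  2  'ab'
   3  s[4:],s[6:]  6  'ababab'
   4  s[6:],s[8:]  4  'abab'
   5  s[8:],s[13:]  2  'ab'
   6  s[13:],s[1:]  5  'abbab'
   7  s[1:],s[10:]  5  'abbab'
   8  s[10:],s[17:]  0  ''
   9  s[17:],s[15:]  1  'b'
  10  s[15:],s[3:]  3  'bab'
  11  s[3:],s[5:]  7  'bababab'
  12  s[5:],s[7:]  5  'babab'
  13  s[7:],s[12:]  3  'bab'
  14  s[12:],s[9:]  6  'babbab'
  15  s[9:],s[14:]  1  'b'
  16  s[14:],s[2:]  4  'bbab'
  17  s[2:],s[11:]  4  'bbab'

n(n+1)/2 = 18·19/2 = 171
Σ LCP = 0 + 1 + 2 + 6 + 4 + 2 + 5 + 5 + 0 + 1 + 3 + 7 + 5 + 3 + 6 + 1 + 4 + 4 = 59
distinct = 171 − 59 = 112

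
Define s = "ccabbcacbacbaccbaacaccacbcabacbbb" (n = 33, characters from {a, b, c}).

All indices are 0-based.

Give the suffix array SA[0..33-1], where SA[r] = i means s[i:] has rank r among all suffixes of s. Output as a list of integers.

[16, 26, 2, 17, 6, 9, 28, 22, 19, 12, 32, 15, 8, 27, 11, 31, 30, 3, 24, 4, 25, 1, 5, 21, 18, 14, 7, 10, 29, 23, 0, 20, 13]

sorted suffixes:
  #0 SA[0]=16  'aacaccacbcabacbbb'
  #1 SA[1]=26  'abacbbb'
  #2 SA[2]=2  'abbcacbacbaccbaacaccacbcabacbbb'
  #3 SA[3]=17  'acaccacbcabacbbb'
  #4 SA[4]=6  'acbacbaccbaacaccacbcabacbbb'
  #5 SA[5]=9  'acbaccbaacaccacbcabacbbb'
  #6 SA[6]=28  'acbbb'
  #7 SA[7]=22  'acbcabacbbb'
  #8 SA[8]=19  'accacbcabacbbb'
  #9 SA[9]=12  'accbaacaccacbcabacbbb'
  #10 SA[10]=32  'b'
  #11 SA[11]=15  'baacaccacbcabacbbb'
  #12 SA[12]=8  'bacbaccbaacaccacbcabacbbb'
  #13 SA[13]=27  'bacbbb'
  #14 SA[14]=11  'baccbaacaccacbcabacbbb'
  #15 SA[15]=31  'bb'
  #16 SA[16]=30  'bbb'
  #17 SA[17]=3  'bbcacbacbaccbaacaccacbcabacbbb'
  #18 SA[18]=24  'bcabacbbb'
  #19 SA[19]=4  'bcacbacbaccbaacaccacbcabacbbb'
  #20 SA[20]=25  'cabacbbb'
  #21 SA[21]=1  'cabbcacbacbaccbaacaccacbcabacbbb'
  #22 SA[22]=5  'cacbacbaccbaacaccacbcabacbbb'
  #23 SA[23]=21  'cacbcabacbbb'
  #24 SA[24]=18  'caccacbcabacbbb'
  #25 SA[25]=14  'cbaacaccacbcabacbbb'
  #26 SA[26]=7  'cbacbaccbaacaccacbcabacbbb'
  #27 SA[27]=10  'cbaccbaacaccacbcabacbbb'
  #28 SA[28]=29  'cbbb'
  #29 SA[29]=23  'cbcabacbbb'
  #30 SA[30]=0  'ccabbcacbacbaccbaacaccacbcabacbbb'
  #31 SA[31]=20  'ccacbcabacbbb'
  #32 SA[32]=13  'ccbaacaccacbcabacbbb'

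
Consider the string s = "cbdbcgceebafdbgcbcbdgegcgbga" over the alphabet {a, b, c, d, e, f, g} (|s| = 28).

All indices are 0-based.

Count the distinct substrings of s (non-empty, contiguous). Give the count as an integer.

rank→(start, suffix):
  0 → (27, 'a')
  1 → (10, 'afdbgcbcbdgegcgbga')
  2 → (9, 'bafdbgcbcbdgegcgbga')
  3 → (16, 'bcbdgegcgbga')
  4 → (3, 'bcgceebafdbgcbcbdgegcgbga')
  5 → (1, 'bdbcgceebafdbgcbcbdgegcgbga')
  6 → (18, 'bdgegcgbga')
  7 → (25, 'bga')
  8 → (13, 'bgcbcbdgegcgbga')
  9 → (15, 'cbcbdgegcgbga')
  10 → (0, 'cbdbcgceebafdbgcbcbdgegcgbga')
  11 → (17, 'cbdgegcgbga')
  12 → (6, 'ceebafdbgcbcbdgegcgbga')
  13 → (23, 'cgbga')
  14 → (4, 'cgceebafdbgcbcbdgegcgbga')
  15 → (2, 'dbcgceebafdbgcbcbdgegcgbga')
  16 → (12, 'dbgcbcbdgegcgbga')
  17 → (19, 'dgegcgbga')
  18 → (8, 'ebafdbgcbcbdgegcgbga')
  19 → (7, 'eebafdbgcbcbdgegcgbga')
  20 → (21, 'egcgbga')
  21 → (11, 'fdbgcbcbdgegcgbga')
  22 → (26, 'ga')
  23 → (24, 'gbga')
  24 → (14, 'gcbcbdgegcgbga')
  25 → (5, 'gceebafdbgcbcbdgegcgbga')
  26 → (22, 'gcgbga')
  27 → (20, 'gegcgbga')

SA = [27, 10, 9, 16, 3, 1, 18, 25, 13, 15, 0, 17, 6, 23, 4, 2, 12, 19, 8, 7, 21, 11, 26, 24, 14, 5, 22, 20]
i: (SA[i-1],SA[i]) lcp shared
  1: (27,10) 1 'a'
  2: (10,9) 0 ''
  3: (9,16) 1 'b'
  4: (16,3) 2 'bc'
  5: (3,1) 1 'b'
  6: (1,18) 2 'bd'
  7: (18,25) 1 'b'
  8: (25,13) 2 'bg'
  9: (13,15) 0 ''
  10: (15,0) 2 'cb'
  11: (0,17) 3 'cbd'
  12: (17,6) 1 'c'
  13: (6,23) 1 'c'
  14: (23,4) 2 'cg'
  15: (4,2) 0 ''
  16: (2,12) 2 'db'
  17: (12,19) 1 'd'
  18: (19,8) 0 ''
  19: (8,7) 1 'e'
  20: (7,21) 1 'e'
  21: (21,11) 0 ''
  22: (11,26) 0 ''
  23: (26,24) 1 'g'
  24: (24,14) 1 'g'
  25: (14,5) 2 'gc'
  26: (5,22) 2 'gc'
  27: (22,20) 1 'g'

n(n+1)/2 = 28·29/2 = 406
Σ LCP = 0 + 1 + 0 + 1 + 2 + 1 + 2 + 1 + 2 + 0 + 2 + 3 + 1 + 1 + 2 + 0 + 2 + 1 + 0 + 1 + 1 + 0 + 0 + 1 + 1 + 2 + 2 + 1 = 31
distinct = 406 − 31 = 375

375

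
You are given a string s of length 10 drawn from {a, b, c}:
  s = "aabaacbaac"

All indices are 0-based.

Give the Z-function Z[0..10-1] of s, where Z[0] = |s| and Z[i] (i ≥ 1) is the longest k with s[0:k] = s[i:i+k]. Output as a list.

[10, 1, 0, 2, 1, 0, 0, 2, 1, 0]

Z[0]=10
i=1: fresh scan; Z[1]=1 extend→box=[1,2)
i=2: fresh scan; Z[2]=0
i=3: fresh scan; Z[3]=2 extend→box=[3,5)
i=4: min(r-i=1, Z[1]=1)=1; Z[4]=1
i=5: fresh scan; Z[5]=0
i=6: fresh scan; Z[6]=0
i=7: fresh scan; Z[7]=2 extend→box=[7,9)
i=8: min(r-i=1, Z[1]=1)=1; Z[8]=1
i=9: fresh scan; Z[9]=0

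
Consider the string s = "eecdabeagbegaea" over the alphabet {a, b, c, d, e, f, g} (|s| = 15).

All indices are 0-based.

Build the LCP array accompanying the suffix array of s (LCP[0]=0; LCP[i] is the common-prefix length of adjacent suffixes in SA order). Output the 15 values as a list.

[0, 1, 1, 1, 0, 2, 0, 0, 0, 2, 1, 1, 1, 0, 1]

rank→(start, suffix):
  0 → (14, 'a')
  1 → (4, 'abeagbegaea')
  2 → (12, 'aea')
  3 → (7, 'agbegaea')
  4 → (5, 'beagbegaea')
  5 → (9, 'begaea')
  6 → (2, 'cdabeagbegaea')
  7 → (3, 'dabeagbegaea')
  8 → (13, 'ea')
  9 → (6, 'eagbegaea')
  10 → (1, 'ecdabeagbegaea')
  11 → (0, 'eecdabeagbegaea')
  12 → (10, 'egaea')
  13 → (11, 'gaea')
  14 → (8, 'gbegaea')

SA = [14, 4, 12, 7, 5, 9, 2, 3, 13, 6, 1, 0, 10, 11, 8]
i: (SA[i-1],SA[i]) lcp shared
  1: (14,4) 1 'a'
  2: (4,12) 1 'a'
  3: (12,7) 1 'a'
  4: (7,5) 0 ''
  5: (5,9) 2 'be'
  6: (9,2) 0 ''
  7: (2,3) 0 ''
  8: (3,13) 0 ''
  9: (13,6) 2 'ea'
  10: (6,1) 1 'e'
  11: (1,0) 1 'e'
  12: (0,10) 1 'e'
  13: (10,11) 0 ''
  14: (11,8) 1 'g'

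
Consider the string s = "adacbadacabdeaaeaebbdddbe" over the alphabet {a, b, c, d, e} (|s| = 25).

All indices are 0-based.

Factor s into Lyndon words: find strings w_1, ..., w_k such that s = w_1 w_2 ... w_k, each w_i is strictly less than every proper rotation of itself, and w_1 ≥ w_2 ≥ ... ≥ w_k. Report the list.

emit factor 1: 'ad' (i=0, period=2)
emit factor 2: 'acbad' (i=2, period=5)
emit factor 3: 'ac' (i=7, period=2)
emit factor 4: 'abde' (i=9, period=4)
emit factor 5: 'aaeaebbdddbe' (i=13, period=12)

["ad", "acbad", "ac", "abde", "aaeaebbdddbe"]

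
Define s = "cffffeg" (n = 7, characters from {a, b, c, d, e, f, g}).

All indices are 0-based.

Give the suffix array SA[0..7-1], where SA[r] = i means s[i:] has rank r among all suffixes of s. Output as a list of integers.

sorted suffixes:
  #0 SA[0]=0  'cffffeg'
  #1 SA[1]=5  'eg'
  #2 SA[2]=4  'feg'
  #3 SA[3]=3  'ffeg'
  #4 SA[4]=2  'fffeg'
  #5 SA[5]=1  'ffffeg'
  #6 SA[6]=6  'g'

[0, 5, 4, 3, 2, 1, 6]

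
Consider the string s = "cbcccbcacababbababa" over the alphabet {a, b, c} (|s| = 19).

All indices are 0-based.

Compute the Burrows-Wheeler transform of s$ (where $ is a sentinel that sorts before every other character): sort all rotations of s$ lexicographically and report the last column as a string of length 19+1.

abbbcbcaabaaccabc$cb

rank  rotation              last
    0  $cbcccbcacababbababa  a
    1  a$cbcccbcacababbabab  b
    2  aba$cbcccbcacababbab  b
    3  ababa$cbcccbcacababb  b
    4  ababbababa$cbcccbcac  c
    5  abbababa$cbcccbcacab  b
    6  acababbababa$cbcccbc  c
    7  ba$cbcccbcacababbaba  a
    8  baba$cbcccbcacababba  a
    9  bababa$cbcccbcacabab  b
   10  babbababa$cbcccbcaca  a
   11  bbababa$cbcccbcacaba  a
   12  bcacababbababa$cbccc  c
   13  bcccbcacababbababa$c  c
   14  cababbababa$cbcccbca  a
   15  cacababbababa$cbcccb  b
   16  cbcacababbababa$cbcc  c
   17  cbcccbcacababbababa$  $
   18  ccbcacababbababa$cbc  c
   19  cccbcacababbababa$cb  b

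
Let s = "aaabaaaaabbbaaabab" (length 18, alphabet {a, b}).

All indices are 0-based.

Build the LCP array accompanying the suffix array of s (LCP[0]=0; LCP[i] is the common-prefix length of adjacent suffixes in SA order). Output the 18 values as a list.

rank→(start, suffix):
  0 → (4, 'aaaaabbbaaabab')
  1 → (5, 'aaaabbbaaabab')
  2 → (0, 'aaabaaaaabbbaaabab')
  3 → (12, 'aaabab')
  4 → (6, 'aaabbbaaabab')
  5 → (1, 'aabaaaaabbbaaabab')
  6 → (13, 'aabab')
  7 → (7, 'aabbbaaabab')
  8 → (16, 'ab')
  9 → (2, 'abaaaaabbbaaabab')
  10 → (14, 'abab')
  11 → (8, 'abbbaaabab')
  12 → (17, 'b')
  13 → (3, 'baaaaabbbaaabab')
  14 → (11, 'baaabab')
  15 → (15, 'bab')
  16 → (10, 'bbaaabab')
  17 → (9, 'bbbaaabab')

SA = [4, 5, 0, 12, 6, 1, 13, 7, 16, 2, 14, 8, 17, 3, 11, 15, 10, 9]
i: (SA[i-1],SA[i]) lcp shared
  1: (4,5) 4 'aaaa'
  2: (5,0) 3 'aaa'
  3: (0,12) 5 'aaaba'
  4: (12,6) 4 'aaab'
  5: (6,1) 2 'aa'
  6: (1,13) 4 'aaba'
  7: (13,7) 3 'aab'
  8: (7,16) 1 'a'
  9: (16,2) 2 'ab'
  10: (2,14) 3 'aba'
  11: (14,8) 2 'ab'
  12: (8,17) 0 ''
  13: (17,3) 1 'b'
  14: (3,11) 4 'baaa'
  15: (11,15) 2 'ba'
  16: (15,10) 1 'b'
  17: (10,9) 2 'bb'

[0, 4, 3, 5, 4, 2, 4, 3, 1, 2, 3, 2, 0, 1, 4, 2, 1, 2]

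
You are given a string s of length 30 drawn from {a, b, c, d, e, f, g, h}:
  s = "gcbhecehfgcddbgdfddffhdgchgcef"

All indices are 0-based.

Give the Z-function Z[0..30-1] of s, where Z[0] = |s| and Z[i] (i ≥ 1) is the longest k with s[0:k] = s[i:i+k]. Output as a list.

[30, 0, 0, 0, 0, 0, 0, 0, 0, 2, 0, 0, 0, 0, 1, 0, 0, 0, 0, 0, 0, 0, 0, 2, 0, 0, 2, 0, 0, 0]

Z[0]=30
i=1: outside box; Z[1]=0
i=2: outside box; Z[2]=0
i=3: outside box; Z[3]=0
i=4: outside box; Z[4]=0
i=5: outside box; Z[5]=0
i=6: outside box; Z[6]=0
i=7: outside box; Z[7]=0
i=8: outside box; Z[8]=0
i=9: outside box; Z[9]=2 extend→box=[9,11)
i=10: min(r-i=1, Z[1]=0)=0; Z[10]=0
i=11: outside box; Z[11]=0
i=12: outside box; Z[12]=0
i=13: outside box; Z[13]=0
i=14: outside box; Z[14]=1 extend→box=[14,15)
i=15: outside box; Z[15]=0
i=16: outside box; Z[16]=0
i=17: outside box; Z[17]=0
i=18: outside box; Z[18]=0
i=19: outside box; Z[19]=0
i=20: outside box; Z[20]=0
i=21: outside box; Z[21]=0
i=22: outside box; Z[22]=0
i=23: outside box; Z[23]=2 extend→box=[23,25)
i=24: min(r-i=1, Z[1]=0)=0; Z[24]=0
i=25: outside box; Z[25]=0
i=26: outside box; Z[26]=2 extend→box=[26,28)
i=27: min(r-i=1, Z[1]=0)=0; Z[27]=0
i=28: outside box; Z[28]=0
i=29: outside box; Z[29]=0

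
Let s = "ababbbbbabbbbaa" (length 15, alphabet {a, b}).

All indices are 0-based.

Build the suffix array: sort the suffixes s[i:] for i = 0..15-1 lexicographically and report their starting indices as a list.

sorted suffixes:
  #0 SA[0]=14  'a'
  #1 SA[1]=13  'aa'
  #2 SA[2]=0  'ababbbbbabbbbaa'
  #3 SA[3]=8  'abbbbaa'
  #4 SA[4]=2  'abbbbbabbbbaa'
  #5 SA[5]=12  'baa'
  #6 SA[6]=7  'babbbbaa'
  #7 SA[7]=1  'babbbbbabbbbaa'
  #8 SA[8]=11  'bbaa'
  #9 SA[9]=6  'bbabbbbaa'
  #10 SA[10]=10  'bbbaa'
  #11 SA[11]=5  'bbbabbbbaa'
  #12 SA[12]=9  'bbbbaa'
  #13 SA[13]=4  'bbbbabbbbaa'
  #14 SA[14]=3  'bbbbbabbbbaa'

[14, 13, 0, 8, 2, 12, 7, 1, 11, 6, 10, 5, 9, 4, 3]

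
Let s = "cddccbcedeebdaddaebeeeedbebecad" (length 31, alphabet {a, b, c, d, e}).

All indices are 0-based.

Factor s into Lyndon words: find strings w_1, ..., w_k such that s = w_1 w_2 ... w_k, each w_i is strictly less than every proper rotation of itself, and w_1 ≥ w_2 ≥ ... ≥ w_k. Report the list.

emit factor 1: 'cdd' (i=0, period=3)
emit factor 2: 'c' (i=3, period=1)
emit factor 3: 'c' (i=4, period=1)
emit factor 4: 'bcedeebd' (i=5, period=8)
emit factor 5: 'addaebeeeedbebec' (i=13, period=16)
emit factor 6: 'ad' (i=29, period=2)

["cdd", "c", "c", "bcedeebd", "addaebeeeedbebec", "ad"]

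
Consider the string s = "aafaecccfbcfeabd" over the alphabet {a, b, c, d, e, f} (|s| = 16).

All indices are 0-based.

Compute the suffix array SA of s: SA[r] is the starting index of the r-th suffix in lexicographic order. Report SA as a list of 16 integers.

rank | idx | suffix
   0 |   0 | aafaecccfbcfeabd
   1 |  13 | abd
   2 |   3 | aecccfbcfeabd
   3 |   1 | afaecccfbcfeabd
   4 |   9 | bcfeabd
   5 |  14 | bd
   6 |   5 | cccfbcfeabd
   7 |   6 | ccfbcfeabd
   8 |   7 | cfbcfeabd
   9 |  10 | cfeabd
  10 |  15 | d
  11 |  12 | eabd
  12 |   4 | ecccfbcfeabd
  13 |   2 | faecccfbcfeabd
  14 |   8 | fbcfeabd
  15 |  11 | feabd

[0, 13, 3, 1, 9, 14, 5, 6, 7, 10, 15, 12, 4, 2, 8, 11]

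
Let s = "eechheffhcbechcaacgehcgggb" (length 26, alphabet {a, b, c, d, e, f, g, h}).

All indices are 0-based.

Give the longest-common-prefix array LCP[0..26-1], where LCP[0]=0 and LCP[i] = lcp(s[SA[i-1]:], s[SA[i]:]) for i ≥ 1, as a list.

sorted suffixes:
  #0 SA[0]=15  'aacgehcgggb'
  #1 SA[1]=16  'acgehcgggb'
  #2 SA[2]=25  'b'
  #3 SA[3]=10  'bechcaacgehcgggb'
  #4 SA[4]=14  'caacgehcgggb'
  #5 SA[5]=9  'cbechcaacgehcgggb'
  #6 SA[6]=17  'cgehcgggb'
  #7 SA[7]=21  'cgggb'
  #8 SA[8]=12  'chcaacgehcgggb'
  #9 SA[9]=2  'chheffhcbechcaacgehcgggb'
  #10 SA[10]=11  'echcaacgehcgggb'
  #11 SA[11]=1  'echheffhcbechcaacgehcgggb'
  #12 SA[12]=0  'eechheffhcbechcaacgehcgggb'
  #13 SA[13]=5  'effhcbechcaacgehcgggb'
  #14 SA[14]=19  'ehcgggb'
  #15 SA[15]=6  'ffhcbechcaacgehcgggb'
  #16 SA[16]=7  'fhcbechcaacgehcgggb'
  #17 SA[17]=24  'gb'
  #18 SA[18]=18  'gehcgggb'
  #19 SA[19]=23  'ggb'
  #20 SA[20]=22  'gggb'
  #21 SA[21]=13  'hcaacgehcgggb'
  #22 SA[22]=8  'hcbechcaacgehcgggb'
  #23 SA[23]=20  'hcgggb'
  #24 SA[24]=4  'heffhcbechcaacgehcgggb'
  #25 SA[25]=3  'hheffhcbechcaacgehcgggb'

SA = [15, 16, 25, 10, 14, 9, 17, 21, 12, 2, 11, 1, 0, 5, 19, 6, 7, 24, 18, 23, 22, 13, 8, 20, 4, 3]
i: (SA[i-1],SA[i]) lcp shared
  1: (15,16) 1 'a'
  2: (16,25) 0 ''
  3: (25,10) 1 'b'
  4: (10,14) 0 ''
  5: (14,9) 1 'c'
  6: (9,17) 1 'c'
  7: (17,21) 2 'cg'
  8: (21,12) 1 'c'
  9: (12,2) 2 'ch'
  10: (2,11) 0 ''
  11: (11,1) 3 'ech'
  12: (1,0) 1 'e'
  13: (0,5) 1 'e'
  14: (5,19) 1 'e'
  15: (19,6) 0 ''
  16: (6,7) 1 'f'
  17: (7,24) 0 ''
  18: (24,18) 1 'g'
  19: (18,23) 1 'g'
  20: (23,22) 2 'gg'
  21: (22,13) 0 ''
  22: (13,8) 2 'hc'
  23: (8,20) 2 'hc'
  24: (20,4) 1 'h'
  25: (4,3) 1 'h'

[0, 1, 0, 1, 0, 1, 1, 2, 1, 2, 0, 3, 1, 1, 1, 0, 1, 0, 1, 1, 2, 0, 2, 2, 1, 1]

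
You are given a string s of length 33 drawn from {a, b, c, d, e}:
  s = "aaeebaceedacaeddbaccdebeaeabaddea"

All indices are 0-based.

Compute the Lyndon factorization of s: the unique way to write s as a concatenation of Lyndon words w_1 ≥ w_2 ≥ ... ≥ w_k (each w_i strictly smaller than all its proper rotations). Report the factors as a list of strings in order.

["aaeebaceedacaeddbaccdebeaeabadde", "a"]

emit factor 1: 'aaeebaceedacaeddbaccdebeaeabadde' (i=0, period=32)
emit factor 2: 'a' (i=32, period=1)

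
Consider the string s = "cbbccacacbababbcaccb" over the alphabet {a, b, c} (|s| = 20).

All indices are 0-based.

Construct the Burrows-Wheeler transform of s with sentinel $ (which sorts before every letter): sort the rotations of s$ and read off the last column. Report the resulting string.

rank  rotation               last
    0  $cbbccacacbababbcaccb  b
    1  ababbcaccb$cbbccacacb  b
    2  abbcaccb$cbbccacacbab  b
    3  acacbababbcaccb$cbbcc  c
    4  acbababbcaccb$cbbccac  c
    5  accb$cbbccacacbababbc  c
    6  b$cbbccacacbababbcacc  c
    7  bababbcaccb$cbbccacac  c
    8  babbcaccb$cbbccacacba  a
    9  bbcaccb$cbbccacacbaba  a
   10  bbccacacbababbcaccb$c  c
   11  bcaccb$cbbccacacbabab  b
   12  bccacacbababbcaccb$cb  b
   13  cacacbababbcaccb$cbbc  c
   14  cacbababbcaccb$cbbcca  a
   15  caccb$cbbccacacbababb  b
   16  cb$cbbccacacbababbcac  c
   17  cbababbcaccb$cbbccaca  a
   18  cbbccacacbababbcaccb$  $
   19  ccacacbababbcaccb$cbb  b
   20  ccb$cbbccacacbababbca  a

bbbcccccaacbbcabca$ba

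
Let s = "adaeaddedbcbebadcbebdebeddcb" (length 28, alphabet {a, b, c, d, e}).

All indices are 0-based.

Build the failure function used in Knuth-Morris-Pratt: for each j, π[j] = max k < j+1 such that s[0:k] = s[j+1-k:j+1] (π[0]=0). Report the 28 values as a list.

[0, 0, 1, 0, 1, 2, 0, 0, 0, 0, 0, 0, 0, 0, 1, 2, 0, 0, 0, 0, 0, 0, 0, 0, 0, 0, 0, 0]

π[0] = 0
j=1 s[j]='d': π[1]=0 (border '')
j=2 s[j]='a': π[2]=1 (border 'a')
j=3 s[j]='e': k: 1→0; π[3]=0 (border '')
j=4 s[j]='a': π[4]=1 (border 'a')
j=5 s[j]='d': π[5]=2 (border 'ad')
j=6 s[j]='d': k: 2→0; π[6]=0 (border '')
j=7 s[j]='e': π[7]=0 (border '')
j=8 s[j]='d': π[8]=0 (border '')
j=9 s[j]='b': π[9]=0 (border '')
j=10 s[j]='c': π[10]=0 (border '')
j=11 s[j]='b': π[11]=0 (border '')
j=12 s[j]='e': π[12]=0 (border '')
j=13 s[j]='b': π[13]=0 (border '')
j=14 s[j]='a': π[14]=1 (border 'a')
j=15 s[j]='d': π[15]=2 (border 'ad')
j=16 s[j]='c': k: 2→0; π[16]=0 (border '')
j=17 s[j]='b': π[17]=0 (border '')
j=18 s[j]='e': π[18]=0 (border '')
j=19 s[j]='b': π[19]=0 (border '')
j=20 s[j]='d': π[20]=0 (border '')
j=21 s[j]='e': π[21]=0 (border '')
j=22 s[j]='b': π[22]=0 (border '')
j=23 s[j]='e': π[23]=0 (border '')
j=24 s[j]='d': π[24]=0 (border '')
j=25 s[j]='d': π[25]=0 (border '')
j=26 s[j]='c': π[26]=0 (border '')
j=27 s[j]='b': π[27]=0 (border '')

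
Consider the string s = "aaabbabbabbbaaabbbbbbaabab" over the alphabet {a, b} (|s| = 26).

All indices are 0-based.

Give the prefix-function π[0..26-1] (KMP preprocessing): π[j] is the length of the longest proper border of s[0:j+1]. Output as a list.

[0, 1, 2, 0, 0, 1, 0, 0, 1, 0, 0, 0, 1, 2, 3, 4, 5, 0, 0, 0, 0, 1, 2, 0, 1, 0]

π[0] = 0
j=1 s[j]='a': π[1]=1 (border 'a')
j=2 s[j]='a': π[2]=2 (border 'aa')
j=3 s[j]='b': k: 2→1→0; π[3]=0 (border '')
j=4 s[j]='b': π[4]=0 (border '')
j=5 s[j]='a': π[5]=1 (border 'a')
j=6 s[j]='b': k: 1→0; π[6]=0 (border '')
j=7 s[j]='b': π[7]=0 (border '')
j=8 s[j]='a': π[8]=1 (border 'a')
j=9 s[j]='b': k: 1→0; π[9]=0 (border '')
j=10 s[j]='b': π[10]=0 (border '')
j=11 s[j]='b': π[11]=0 (border '')
j=12 s[j]='a': π[12]=1 (border 'a')
j=13 s[j]='a': π[13]=2 (border 'aa')
j=14 s[j]='a': π[14]=3 (border 'aaa')
j=15 s[j]='b': π[15]=4 (border 'aaab')
j=16 s[j]='b': π[16]=5 (border 'aaabb')
j=17 s[j]='b': k: 5→0; π[17]=0 (border '')
j=18 s[j]='b': π[18]=0 (border '')
j=19 s[j]='b': π[19]=0 (border '')
j=20 s[j]='b': π[20]=0 (border '')
j=21 s[j]='a': π[21]=1 (border 'a')
j=22 s[j]='a': π[22]=2 (border 'aa')
j=23 s[j]='b': k: 2→1→0; π[23]=0 (border '')
j=24 s[j]='a': π[24]=1 (border 'a')
j=25 s[j]='b': k: 1→0; π[25]=0 (border '')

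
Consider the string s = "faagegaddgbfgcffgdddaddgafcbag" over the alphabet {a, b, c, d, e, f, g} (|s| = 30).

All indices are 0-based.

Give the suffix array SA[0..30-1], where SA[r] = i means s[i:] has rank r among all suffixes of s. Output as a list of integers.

sorted suffixes:
  #0 SA[0]=1  'aagegaddgbfgcffgdddaddgafcbag'
  #1 SA[1]=20  'addgafcbag'
  #2 SA[2]=6  'addgbfgcffgdddaddgafcbag'
  #3 SA[3]=24  'afcbag'
  #4 SA[4]=28  'ag'
  #5 SA[5]=2  'agegaddgbfgcffgdddaddgafcbag'
  #6 SA[6]=27  'bag'
  #7 SA[7]=10  'bfgcffgdddaddgafcbag'
  #8 SA[8]=26  'cbag'
  #9 SA[9]=13  'cffgdddaddgafcbag'
  #10 SA[10]=19  'daddgafcbag'
  #11 SA[11]=18  'ddaddgafcbag'
  #12 SA[12]=17  'dddaddgafcbag'
  #13 SA[13]=21  'ddgafcbag'
  #14 SA[14]=7  'ddgbfgcffgdddaddgafcbag'
  #15 SA[15]=22  'dgafcbag'
  #16 SA[16]=8  'dgbfgcffgdddaddgafcbag'
  #17 SA[17]=4  'egaddgbfgcffgdddaddgafcbag'
  #18 SA[18]=0  'faagegaddgbfgcffgdddaddgafcbag'
  #19 SA[19]=25  'fcbag'
  #20 SA[20]=14  'ffgdddaddgafcbag'
  #21 SA[21]=11  'fgcffgdddaddgafcbag'
  #22 SA[22]=15  'fgdddaddgafcbag'
  #23 SA[23]=29  'g'
  #24 SA[24]=5  'gaddgbfgcffgdddaddgafcbag'
  #25 SA[25]=23  'gafcbag'
  #26 SA[26]=9  'gbfgcffgdddaddgafcbag'
  #27 SA[27]=12  'gcffgdddaddgafcbag'
  #28 SA[28]=16  'gdddaddgafcbag'
  #29 SA[29]=3  'gegaddgbfgcffgdddaddgafcbag'

[1, 20, 6, 24, 28, 2, 27, 10, 26, 13, 19, 18, 17, 21, 7, 22, 8, 4, 0, 25, 14, 11, 15, 29, 5, 23, 9, 12, 16, 3]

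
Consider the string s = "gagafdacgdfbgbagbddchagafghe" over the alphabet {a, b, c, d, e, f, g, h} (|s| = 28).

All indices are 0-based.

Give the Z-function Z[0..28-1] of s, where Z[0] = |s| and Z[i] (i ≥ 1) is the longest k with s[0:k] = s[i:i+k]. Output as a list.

[28, 0, 2, 0, 0, 0, 0, 0, 1, 0, 0, 0, 1, 0, 0, 1, 0, 0, 0, 0, 0, 0, 2, 0, 0, 1, 0, 0]

Z[0]=28
i=1: fresh scan; Z[1]=0
i=2: fresh scan; Z[2]=2 scan→box=[2,4)
i=3: min(r-i=1, Z[1]=0)=0; Z[3]=0
i=4: fresh scan; Z[4]=0
i=5: fresh scan; Z[5]=0
i=6: fresh scan; Z[6]=0
i=7: fresh scan; Z[7]=0
i=8: fresh scan; Z[8]=1 scan→box=[8,9)
i=9: fresh scan; Z[9]=0
i=10: fresh scan; Z[10]=0
i=11: fresh scan; Z[11]=0
i=12: fresh scan; Z[12]=1 scan→box=[12,13)
i=13: fresh scan; Z[13]=0
i=14: fresh scan; Z[14]=0
i=15: fresh scan; Z[15]=1 scan→box=[15,16)
i=16: fresh scan; Z[16]=0
i=17: fresh scan; Z[17]=0
i=18: fresh scan; Z[18]=0
i=19: fresh scan; Z[19]=0
i=20: fresh scan; Z[20]=0
i=21: fresh scan; Z[21]=0
i=22: fresh scan; Z[22]=2 scan→box=[22,24)
i=23: min(r-i=1, Z[1]=0)=0; Z[23]=0
i=24: fresh scan; Z[24]=0
i=25: fresh scan; Z[25]=1 scan→box=[25,26)
i=26: fresh scan; Z[26]=0
i=27: fresh scan; Z[27]=0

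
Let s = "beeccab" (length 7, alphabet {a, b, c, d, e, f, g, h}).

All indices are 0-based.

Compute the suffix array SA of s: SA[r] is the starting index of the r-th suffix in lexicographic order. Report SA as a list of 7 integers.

rank | idx | suffix
   0 |   5 | ab
   1 |   6 | b
   2 |   0 | beeccab
   3 |   4 | cab
   4 |   3 | ccab
   5 |   2 | eccab
   6 |   1 | eeccab

[5, 6, 0, 4, 3, 2, 1]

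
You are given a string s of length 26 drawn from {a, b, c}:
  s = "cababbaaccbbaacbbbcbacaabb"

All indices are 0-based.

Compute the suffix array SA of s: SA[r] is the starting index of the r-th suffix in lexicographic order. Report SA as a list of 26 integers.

[22, 12, 6, 1, 23, 3, 20, 13, 7, 25, 11, 5, 2, 19, 24, 10, 4, 15, 16, 17, 21, 0, 18, 9, 14, 8]

rank→(start, suffix):
  0 → (22, 'aabb')
  1 → (12, 'aacbbbcbacaabb')
  2 → (6, 'aaccbbaacbbbcbacaabb')
  3 → (1, 'ababbaaccbbaacbbbcbacaabb')
  4 → (23, 'abb')
  5 → (3, 'abbaaccbbaacbbbcbacaabb')
  6 → (20, 'acaabb')
  7 → (13, 'acbbbcbacaabb')
  8 → (7, 'accbbaacbbbcbacaabb')
  9 → (25, 'b')
  10 → (11, 'baacbbbcbacaabb')
  11 → (5, 'baaccbbaacbbbcbacaabb')
  12 → (2, 'babbaaccbbaacbbbcbacaabb')
  13 → (19, 'bacaabb')
  14 → (24, 'bb')
  15 → (10, 'bbaacbbbcbacaabb')
  16 → (4, 'bbaaccbbaacbbbcbacaabb')
  17 → (15, 'bbbcbacaabb')
  18 → (16, 'bbcbacaabb')
  19 → (17, 'bcbacaabb')
  20 → (21, 'caabb')
  21 → (0, 'cababbaaccbbaacbbbcbacaabb')
  22 → (18, 'cbacaabb')
  23 → (9, 'cbbaacbbbcbacaabb')
  24 → (14, 'cbbbcbacaabb')
  25 → (8, 'ccbbaacbbbcbacaabb')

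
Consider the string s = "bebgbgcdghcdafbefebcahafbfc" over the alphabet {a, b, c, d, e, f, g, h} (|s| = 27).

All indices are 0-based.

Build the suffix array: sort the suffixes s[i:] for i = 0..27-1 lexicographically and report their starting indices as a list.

rank→(start, suffix):
  0 → (12, 'afbefebcahafbfc')
  1 → (22, 'afbfc')
  2 → (20, 'ahafbfc')
  3 → (18, 'bcahafbfc')
  4 → (0, 'bebgbgcdghcdafbefebcahafbfc')
  5 → (14, 'befebcahafbfc')
  6 → (24, 'bfc')
  7 → (2, 'bgbgcdghcdafbefebcahafbfc')
  8 → (4, 'bgcdghcdafbefebcahafbfc')
  9 → (26, 'c')
  10 → (19, 'cahafbfc')
  11 → (10, 'cdafbefebcahafbfc')
  12 → (6, 'cdghcdafbefebcahafbfc')
  13 → (11, 'dafbefebcahafbfc')
  14 → (7, 'dghcdafbefebcahafbfc')
  15 → (17, 'ebcahafbfc')
  16 → (1, 'ebgbgcdghcdafbefebcahafbfc')
  17 → (15, 'efebcahafbfc')
  18 → (13, 'fbefebcahafbfc')
  19 → (23, 'fbfc')
  20 → (25, 'fc')
  21 → (16, 'febcahafbfc')
  22 → (3, 'gbgcdghcdafbefebcahafbfc')
  23 → (5, 'gcdghcdafbefebcahafbfc')
  24 → (8, 'ghcdafbefebcahafbfc')
  25 → (21, 'hafbfc')
  26 → (9, 'hcdafbefebcahafbfc')

[12, 22, 20, 18, 0, 14, 24, 2, 4, 26, 19, 10, 6, 11, 7, 17, 1, 15, 13, 23, 25, 16, 3, 5, 8, 21, 9]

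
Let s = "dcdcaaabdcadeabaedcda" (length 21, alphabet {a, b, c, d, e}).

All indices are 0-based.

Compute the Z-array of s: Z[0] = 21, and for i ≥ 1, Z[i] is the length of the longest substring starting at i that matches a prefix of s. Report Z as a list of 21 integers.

Z[0]=21
i=1: i≥r, start 0; Z[1]=0
i=2: i≥r, start 0; Z[2]=2 scan→box=[2,4)
i=3: min(r-i=1, Z[1]=0)=0; Z[3]=0
i=4: i≥r, start 0; Z[4]=0
i=5: i≥r, start 0; Z[5]=0
i=6: i≥r, start 0; Z[6]=0
i=7: i≥r, start 0; Z[7]=0
i=8: i≥r, start 0; Z[8]=2 scan→box=[8,10)
i=9: min(r-i=1, Z[1]=0)=0; Z[9]=0
i=10: i≥r, start 0; Z[10]=0
i=11: i≥r, start 0; Z[11]=1 scan→box=[11,12)
i=12: i≥r, start 0; Z[12]=0
i=13: i≥r, start 0; Z[13]=0
i=14: i≥r, start 0; Z[14]=0
i=15: i≥r, start 0; Z[15]=0
i=16: i≥r, start 0; Z[16]=0
i=17: i≥r, start 0; Z[17]=3 scan→box=[17,20)
i=18: min(r-i=2, Z[1]=0)=0; Z[18]=0
i=19: min(r-i=1, Z[2]=2)=1; Z[19]=1
i=20: i≥r, start 0; Z[20]=0

[21, 0, 2, 0, 0, 0, 0, 0, 2, 0, 0, 1, 0, 0, 0, 0, 0, 3, 0, 1, 0]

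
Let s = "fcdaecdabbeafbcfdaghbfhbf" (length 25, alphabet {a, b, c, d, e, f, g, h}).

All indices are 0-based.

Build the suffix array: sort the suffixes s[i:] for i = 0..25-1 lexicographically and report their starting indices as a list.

[7, 3, 11, 17, 8, 13, 9, 23, 20, 5, 1, 14, 6, 2, 16, 10, 4, 24, 12, 0, 15, 21, 18, 22, 19]

rank | idx | suffix
   0 |   7 | abbeafbcfdaghbfhbf
   1 |   3 | aecdabbeafbcfdaghbfhbf
   2 |  11 | afbcfdaghbfhbf
   3 |  17 | aghbfhbf
   4 |   8 | bbeafbcfdaghbfhbf
   5 |  13 | bcfdaghbfhbf
   6 |   9 | beafbcfdaghbfhbf
   7 |  23 | bf
   8 |  20 | bfhbf
   9 |   5 | cdabbeafbcfdaghbfhbf
  10 |   1 | cdaecdabbeafbcfdaghbfhbf
  11 |  14 | cfdaghbfhbf
  12 |   6 | dabbeafbcfdaghbfhbf
  13 |   2 | daecdabbeafbcfdaghbfhbf
  14 |  16 | daghbfhbf
  15 |  10 | eafbcfdaghbfhbf
  16 |   4 | ecdabbeafbcfdaghbfhbf
  17 |  24 | f
  18 |  12 | fbcfdaghbfhbf
  19 |   0 | fcdaecdabbeafbcfdaghbfhbf
  20 |  15 | fdaghbfhbf
  21 |  21 | fhbf
  22 |  18 | ghbfhbf
  23 |  22 | hbf
  24 |  19 | hbfhbf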